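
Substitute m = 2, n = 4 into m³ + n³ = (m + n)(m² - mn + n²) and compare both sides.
LHS = 2³ + 4³ = 72
RHS = (2 + 4)(2² - 2·4 + 4²) = 72

LHS = RHS: the two sides agree.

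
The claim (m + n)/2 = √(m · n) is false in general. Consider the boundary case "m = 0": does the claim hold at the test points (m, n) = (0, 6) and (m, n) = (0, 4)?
At (0, 6): LHS = 3 ≠ RHS = 0
At (0, 4): LHS = 2 ≠ RHS = 0

Answer: No, fails at both test points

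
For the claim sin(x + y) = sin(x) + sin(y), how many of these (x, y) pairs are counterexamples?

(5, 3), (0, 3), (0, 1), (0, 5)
Testing each pair:
(5, 3): LHS = sin(8) ≈ 0.9894, RHS = sin(5) + sin(3) ≈ -0.8178 → counterexample
(0, 3): LHS = sin(3) ≈ 0.1411, RHS = sin(3) ≈ 0.1411 → satisfies claim
(0, 1): LHS = sin(1) ≈ 0.8415, RHS = sin(1) ≈ 0.8415 → satisfies claim
(0, 5): LHS = sin(5) ≈ -0.9589, RHS = sin(5) ≈ -0.9589 → satisfies claim

That makes 1 counterexample.

Answer: 1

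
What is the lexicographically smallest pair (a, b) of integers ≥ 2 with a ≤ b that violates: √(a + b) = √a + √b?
(a, b) = (2, 2)

Substituting (2, 2) into the claim:
LHS = √(2 + 2) = 2
RHS = √2 + √2 = 2·√(2) ≈ 2.828

Since LHS ≠ RHS, this pair disproves the claim, and no lexicographically smaller pair (a ≤ b, integers ≥ 2) does.

For instance (5, 7) is also a counterexample (LHS = 2·√(3) ≈ 3.464, RHS = √(5) + √(7) ≈ 4.882), but it's lexicographically larger.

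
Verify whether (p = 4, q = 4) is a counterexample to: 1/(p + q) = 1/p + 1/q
Yes

Substituting p = 4, q = 4:
LHS = 1/(4 + 4) = 1/8
RHS = 1/4 + 1/4 = 1/2

Since LHS ≠ RHS, this pair disproves the claim.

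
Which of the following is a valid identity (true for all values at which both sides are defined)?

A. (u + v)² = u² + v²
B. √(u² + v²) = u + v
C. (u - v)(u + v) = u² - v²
C

A: fails at (3, 4) — LHS = 49, RHS = 25.
B: fails at (1, 5) — LHS = √(26) ≈ 5.099, RHS = 6.
C: holds — e.g. at (1, 5), both sides equal -24.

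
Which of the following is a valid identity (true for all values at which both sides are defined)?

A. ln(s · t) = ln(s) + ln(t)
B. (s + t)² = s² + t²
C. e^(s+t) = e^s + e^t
A: holds — e.g. at (4, 5), both sides equal ln(20) ≈ 2.996.
B: fails at (3, 4) — LHS = 49, RHS = 25.
C: fails at (4, 5) — LHS = e^9 ≈ 8103, RHS = e^4 + e^5 ≈ 203.

Answer: A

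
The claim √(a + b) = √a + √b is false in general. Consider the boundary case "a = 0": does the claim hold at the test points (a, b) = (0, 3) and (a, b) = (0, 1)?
At (0, 3): LHS = √(3) ≈ 1.732, RHS = √(3) ≈ 1.732 → equal
At (0, 1): LHS = 1, RHS = 1 → equal

So the claim does hold at both of these boundary points, even though it is not an identity.

Answer: Yes, holds at both test points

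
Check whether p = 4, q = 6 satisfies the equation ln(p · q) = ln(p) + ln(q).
Holds

Substituting p = 4, q = 6:

LHS = ln(4 · 6) = ln(24) ≈ 3.178
RHS = ln(4) + ln(6) ≈ 3.178

LHS = RHS, so the equation holds at this point.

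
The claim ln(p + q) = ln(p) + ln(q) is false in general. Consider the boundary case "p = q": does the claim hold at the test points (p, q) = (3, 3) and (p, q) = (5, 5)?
No, fails at both test points

At (3, 3): LHS = ln(6) ≈ 1.792 ≠ RHS = 2·ln(3) ≈ 2.197
At (5, 5): LHS = ln(10) ≈ 2.303 ≠ RHS = 2·ln(5) ≈ 3.219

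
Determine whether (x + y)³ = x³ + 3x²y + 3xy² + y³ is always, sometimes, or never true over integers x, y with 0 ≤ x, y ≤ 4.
Always true

The identity holds for every pair in the range. For instance at (x, y) = (1, 2): both sides equal 27.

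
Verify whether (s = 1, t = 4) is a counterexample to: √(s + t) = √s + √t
Substituting s = 1, t = 4:
LHS = √(1 + 4) = √(5) ≈ 2.236
RHS = √1 + √4 = 3

Since LHS ≠ RHS, this pair disproves the claim.

Answer: Yes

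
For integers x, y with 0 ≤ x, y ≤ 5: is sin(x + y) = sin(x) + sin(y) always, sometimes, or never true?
Sometimes true

It holds at (x, y) = (0, 0) (both sides equal 0), but fails at (x, y) = (3, 2) (LHS = sin(5) ≈ -0.9589, RHS = sin(3) + sin(2) ≈ 1.05).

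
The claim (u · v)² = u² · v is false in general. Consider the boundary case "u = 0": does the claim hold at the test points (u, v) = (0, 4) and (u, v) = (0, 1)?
At (0, 4): LHS = 0, RHS = 0 → equal
At (0, 1): LHS = 0, RHS = 0 → equal

So the claim does hold at both of these boundary points, even though it is not an identity.

Answer: Yes, holds at both test points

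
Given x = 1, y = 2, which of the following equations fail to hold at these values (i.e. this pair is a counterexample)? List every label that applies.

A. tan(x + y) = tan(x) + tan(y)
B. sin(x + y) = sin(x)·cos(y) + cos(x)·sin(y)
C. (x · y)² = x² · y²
A

Evaluating each claim at the given values:
A. LHS = tan(3) ≈ -0.1425, RHS = tan(2) + tan(1) ≈ -0.6276 → fails here (LHS ≠ RHS)
B. LHS = sin(3) ≈ 0.1411, RHS = sin(1)·cos(2) + sin(2)·cos(1) ≈ 0.1411 → holds here (LHS = RHS)
C. LHS = 4, RHS = 4 → holds here (LHS = RHS)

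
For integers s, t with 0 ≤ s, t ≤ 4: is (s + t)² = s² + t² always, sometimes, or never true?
It holds at (s, t) = (0, 0) (both sides equal 0), but fails at (s, t) = (3, 1) (LHS = 16, RHS = 10).

Answer: Sometimes true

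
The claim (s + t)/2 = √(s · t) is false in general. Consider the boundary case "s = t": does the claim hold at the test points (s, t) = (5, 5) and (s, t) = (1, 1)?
Yes, holds at both test points

At (5, 5): LHS = 5, RHS = 5 → equal
At (1, 1): LHS = 1, RHS = 1 → equal

So the claim does hold at both of these boundary points, even though it is not an identity.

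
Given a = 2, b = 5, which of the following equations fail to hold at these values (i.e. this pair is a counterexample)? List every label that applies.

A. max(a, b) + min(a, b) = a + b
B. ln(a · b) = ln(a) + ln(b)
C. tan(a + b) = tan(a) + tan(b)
Evaluating each claim at the given values:
A. LHS = 7, RHS = 7 → holds here (LHS = RHS)
B. LHS = ln(10) ≈ 2.303, RHS = ln(2) + ln(5) ≈ 2.303 → holds here (LHS = RHS)
C. LHS = tan(7) ≈ 0.8714, RHS = tan(5) + tan(2) ≈ -5.566 → fails here (LHS ≠ RHS)

Answer: C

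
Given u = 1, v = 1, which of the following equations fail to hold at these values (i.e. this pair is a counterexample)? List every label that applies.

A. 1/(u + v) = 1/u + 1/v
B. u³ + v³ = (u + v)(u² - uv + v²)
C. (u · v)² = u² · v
A

Evaluating each claim at the given values:
A. LHS = 1/2, RHS = 2 → fails here (LHS ≠ RHS)
B. LHS = 2, RHS = 2 → holds here (LHS = RHS)
C. LHS = 1, RHS = 1 → holds here (LHS = RHS)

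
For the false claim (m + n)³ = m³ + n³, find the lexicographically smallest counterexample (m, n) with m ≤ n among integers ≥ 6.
(m, n) = (6, 6)

Substituting (6, 6) into the claim:
LHS = (6 + 6)³ = 1728
RHS = 6³ + 6³ = 432

Since LHS ≠ RHS, this pair disproves the claim, and no lexicographically smaller pair (m ≤ n, integers ≥ 6) does.

For instance (11, 12) is also a counterexample (LHS = 12167, RHS = 3059), but it's lexicographically larger.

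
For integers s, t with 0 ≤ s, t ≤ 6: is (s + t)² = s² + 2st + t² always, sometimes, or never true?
The identity holds for every pair in the range. For instance at (s, t) = (4, 0): both sides equal 16.

Answer: Always true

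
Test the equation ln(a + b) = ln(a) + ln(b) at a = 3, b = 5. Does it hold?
Fails

Substituting a = 3, b = 5:

LHS = ln(3 + 5) = ln(8) ≈ 2.079
RHS = ln(3) + ln(5) ≈ 2.708

LHS ≠ RHS, so the equation does not hold at this point.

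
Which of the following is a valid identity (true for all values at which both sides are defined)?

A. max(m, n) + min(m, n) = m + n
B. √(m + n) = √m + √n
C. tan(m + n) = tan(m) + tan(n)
A

A: holds — e.g. at (2, 5), both sides equal 7.
B: fails at (3, 3) — LHS = √(6) ≈ 2.449, RHS = 2·√(3) ≈ 3.464.
C: fails at (6, 7) — LHS = tan(13) ≈ 0.463, RHS = tan(6) + tan(7) ≈ 0.5804.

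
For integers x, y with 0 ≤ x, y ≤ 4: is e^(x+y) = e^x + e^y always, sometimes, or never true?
The claim fails for every pair in the range. For instance at (x, y) = (1, 4): LHS = e^5 ≈ 148.4, RHS = e + e^4 ≈ 57.32.

Answer: Never true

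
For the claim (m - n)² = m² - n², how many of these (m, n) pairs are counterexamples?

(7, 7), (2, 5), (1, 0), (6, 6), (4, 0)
Testing each pair:
(7, 7): LHS = 0, RHS = 0 → satisfies claim
(2, 5): LHS = 9, RHS = -21 → counterexample
(1, 0): LHS = 1, RHS = 1 → satisfies claim
(6, 6): LHS = 0, RHS = 0 → satisfies claim
(4, 0): LHS = 16, RHS = 16 → satisfies claim

That makes 1 counterexample.

Answer: 1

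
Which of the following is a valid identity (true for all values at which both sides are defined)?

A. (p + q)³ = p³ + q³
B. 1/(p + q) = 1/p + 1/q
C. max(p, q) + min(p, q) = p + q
A: fails at (2, 4) — LHS = 216, RHS = 72.
B: fails at (3, 5) — LHS = 1/8, RHS = 8/15.
C: holds — e.g. at (2, 7), both sides equal 9.

Answer: C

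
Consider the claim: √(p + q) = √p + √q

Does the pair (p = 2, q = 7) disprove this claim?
Yes

Substituting p = 2, q = 7:
LHS = √(2 + 7) = 3
RHS = √2 + √7 = √(2) + √(7) ≈ 4.06

Since LHS ≠ RHS, this pair disproves the claim.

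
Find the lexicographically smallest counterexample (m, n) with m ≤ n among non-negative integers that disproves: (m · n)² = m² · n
At (0, 5): both sides equal 0, so it holds there.
At (1, 1): both sides equal 1, so it holds there.

Substituting (1, 2) into the claim:
LHS = (1 · 2)² = 4
RHS = 1² · 2 = 2

Since LHS ≠ RHS, this pair disproves the claim, and no lexicographically smaller pair (m ≤ n, non-negative integers) does.

For instance (2, 7) is also a counterexample (LHS = 196, RHS = 28), but it's lexicographically larger.

Answer: (m, n) = (1, 2)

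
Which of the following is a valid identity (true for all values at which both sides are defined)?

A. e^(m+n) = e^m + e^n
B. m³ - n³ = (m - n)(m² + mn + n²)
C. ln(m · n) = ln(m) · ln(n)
A: fails at (2, 2) — LHS = e^4 ≈ 54.6, RHS = 2·e^2 ≈ 14.78.
B: holds — e.g. at (2, 3), both sides equal -19.
C: fails at (1, 4) — LHS = ln(4) ≈ 1.386, RHS = 0.

Answer: B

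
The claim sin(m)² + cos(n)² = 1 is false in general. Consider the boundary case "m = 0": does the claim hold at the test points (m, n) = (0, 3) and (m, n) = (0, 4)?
At (0, 3): LHS = cos(3)² ≈ 0.9801 ≠ RHS = 1
At (0, 4): LHS = cos(4)² ≈ 0.4272 ≠ RHS = 1

Answer: No, fails at both test points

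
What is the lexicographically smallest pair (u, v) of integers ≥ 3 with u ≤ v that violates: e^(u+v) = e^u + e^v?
Substituting (3, 3) into the claim:
LHS = e^(3+3) = e^6 ≈ 403.4
RHS = e^3 + e^3 = 2·e^3 ≈ 40.17

Since LHS ≠ RHS, this pair disproves the claim, and no lexicographically smaller pair (u ≤ v, integers ≥ 3) does.

For instance (4, 6) is also a counterexample (LHS = e^10 ≈ 22026.5, RHS = e^4 + e^6 ≈ 458), but it's lexicographically larger.

Answer: (u, v) = (3, 3)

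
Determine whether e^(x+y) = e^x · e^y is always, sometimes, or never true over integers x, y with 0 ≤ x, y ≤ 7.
Always true

The identity holds for every pair in the range. For instance at (x, y) = (5, 6): both sides equal e^11 ≈ 59874.1.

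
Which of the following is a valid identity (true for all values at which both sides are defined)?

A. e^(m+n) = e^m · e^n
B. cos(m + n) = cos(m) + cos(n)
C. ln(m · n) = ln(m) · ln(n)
A: holds — e.g. at (2, 4), both sides equal e^6 ≈ 403.4.
B: fails at (2, 3) — LHS = cos(5) ≈ 0.2837, RHS = cos(3) + cos(2) ≈ -1.406.
C: fails at (1, 3) — LHS = ln(3) ≈ 1.099, RHS = 0.

Answer: A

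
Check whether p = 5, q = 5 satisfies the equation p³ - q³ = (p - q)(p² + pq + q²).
Holds

Substituting p = 5, q = 5:

LHS = 5³ - 5³ = 0
RHS = (5 - 5)(5² + 5·5 + 5²) = 0

LHS = RHS, so the equation holds at this point.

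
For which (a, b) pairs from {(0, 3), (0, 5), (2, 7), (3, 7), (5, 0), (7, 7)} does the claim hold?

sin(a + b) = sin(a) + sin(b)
Testing each pair:
(0, 3): LHS = sin(3) ≈ 0.1411, RHS = sin(3) ≈ 0.1411 → holds
(0, 5): LHS = sin(5) ≈ -0.9589, RHS = sin(5) ≈ -0.9589 → holds
(2, 7): LHS = sin(9) ≈ 0.4121, RHS = sin(7) + sin(2) ≈ 1.566 → fails
(3, 7): LHS = sin(10) ≈ -0.544, RHS = sin(3) + sin(7) ≈ 0.7981 → fails
(5, 0): LHS = sin(5) ≈ -0.9589, RHS = sin(5) ≈ -0.9589 → holds
(7, 7): LHS = sin(14) ≈ 0.9906, RHS = 2·sin(7) ≈ 1.314 → fails

3 of 6 pairs satisfy the claim.

Answer: (0, 3), (0, 5), (5, 0)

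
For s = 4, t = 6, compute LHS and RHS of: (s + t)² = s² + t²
LHS = (4 + 6)² = 100
RHS = 4² + 6² = 52

LHS ≠ RHS, so the equation does not hold here.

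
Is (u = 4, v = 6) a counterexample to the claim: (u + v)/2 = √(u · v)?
Substituting u = 4, v = 6:
LHS = (4 + 6)/2 = 5
RHS = √(4 · 6) = 2·√(6) ≈ 4.899

Since LHS ≠ RHS, this pair disproves the claim.

Answer: Yes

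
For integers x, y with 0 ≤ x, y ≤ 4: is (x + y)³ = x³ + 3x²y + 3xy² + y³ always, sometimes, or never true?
Always true

The identity holds for every pair in the range. For instance at (x, y) = (1, 2): both sides equal 27.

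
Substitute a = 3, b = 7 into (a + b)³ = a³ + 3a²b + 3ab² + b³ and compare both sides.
LHS = (3 + 7)³ = 1000
RHS = 3³ + 3·3²·7 + 3·3·7² + 7³ = 1000

LHS = RHS: the two sides agree.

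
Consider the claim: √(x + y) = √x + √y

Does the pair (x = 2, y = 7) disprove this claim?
Yes

Substituting x = 2, y = 7:
LHS = √(2 + 7) = 3
RHS = √2 + √7 = √(2) + √(7) ≈ 4.06

Since LHS ≠ RHS, this pair disproves the claim.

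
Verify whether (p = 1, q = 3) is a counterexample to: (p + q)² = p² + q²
Yes

Substituting p = 1, q = 3:
LHS = (1 + 3)² = 16
RHS = 1² + 3² = 10

Since LHS ≠ RHS, this pair disproves the claim.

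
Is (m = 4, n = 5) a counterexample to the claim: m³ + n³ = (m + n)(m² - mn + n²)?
Substituting m = 4, n = 5:
LHS = 4³ + 5³ = 189
RHS = (4 + 5)(4² - 4·5 + 5²) = 189

The sides agree, so this pair does not disprove the claim.

Answer: No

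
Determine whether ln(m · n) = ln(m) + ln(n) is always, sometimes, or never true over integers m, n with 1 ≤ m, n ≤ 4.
Always true

The identity holds for every pair in the range. For instance at (m, n) = (3, 1): both sides equal ln(3) ≈ 1.099.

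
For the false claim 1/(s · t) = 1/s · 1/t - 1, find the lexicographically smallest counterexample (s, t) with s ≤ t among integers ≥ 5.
(s, t) = (5, 5)

Substituting (5, 5) into the claim:
LHS = 1/(5 · 5) = 1/25
RHS = 1/5 · 1/5 - 1 = -24/25

Since LHS ≠ RHS, this pair disproves the claim, and no lexicographically smaller pair (s ≤ t, integers ≥ 5) does.

For instance (9, 10) is also a counterexample (LHS = 1/90, RHS = -89/90), but it's lexicographically larger.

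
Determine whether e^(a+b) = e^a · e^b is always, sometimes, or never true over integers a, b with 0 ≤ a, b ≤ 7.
The identity holds for every pair in the range. For instance at (a, b) = (7, 7): both sides equal e^14 ≈ 1202604.3.

Answer: Always true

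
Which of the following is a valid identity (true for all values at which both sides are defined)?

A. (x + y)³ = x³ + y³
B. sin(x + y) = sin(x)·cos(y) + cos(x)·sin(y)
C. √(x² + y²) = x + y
B

A: fails at (3, 5) — LHS = 512, RHS = 152.
B: holds — e.g. at (5, 8), both sides equal sin(13) ≈ 0.4202.
C: fails at (4, 4) — LHS = 4·√(2) ≈ 5.657, RHS = 8.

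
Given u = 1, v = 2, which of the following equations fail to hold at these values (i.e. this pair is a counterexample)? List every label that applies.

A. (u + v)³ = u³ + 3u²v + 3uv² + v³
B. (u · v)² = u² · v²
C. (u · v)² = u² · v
C

Evaluating each claim at the given values:
A. LHS = 27, RHS = 27 → holds here (LHS = RHS)
B. LHS = 4, RHS = 4 → holds here (LHS = RHS)
C. LHS = 4, RHS = 2 → fails here (LHS ≠ RHS)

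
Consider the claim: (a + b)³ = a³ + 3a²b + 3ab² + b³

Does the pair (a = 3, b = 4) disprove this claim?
No

Substituting a = 3, b = 4:
LHS = (3 + 4)³ = 343
RHS = 3³ + 3·3²·4 + 3·3·4² + 4³ = 343

The sides agree, so this pair does not disprove the claim.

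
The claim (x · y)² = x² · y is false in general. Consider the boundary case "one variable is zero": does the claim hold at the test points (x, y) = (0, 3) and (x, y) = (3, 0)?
At (0, 3): LHS = 0, RHS = 0 → equal
At (3, 0): LHS = 0, RHS = 0 → equal

So the claim does hold at both of these boundary points, even though it is not an identity.

Answer: Yes, holds at both test points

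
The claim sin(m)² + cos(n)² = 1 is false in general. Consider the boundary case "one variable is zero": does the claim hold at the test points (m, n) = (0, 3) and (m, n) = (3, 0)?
At (0, 3): LHS = cos(3)² ≈ 0.9801 ≠ RHS = 1
At (3, 0): LHS = sin(3)² + 1 ≈ 1.02 ≠ RHS = 1

Answer: No, fails at both test points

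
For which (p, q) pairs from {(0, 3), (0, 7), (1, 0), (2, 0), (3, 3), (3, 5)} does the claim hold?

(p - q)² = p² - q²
Testing each pair:
(0, 3): LHS = 9, RHS = -9 → fails
(0, 7): LHS = 49, RHS = -49 → fails
(1, 0): LHS = 1, RHS = 1 → holds
(2, 0): LHS = 4, RHS = 4 → holds
(3, 3): LHS = 0, RHS = 0 → holds
(3, 5): LHS = 4, RHS = -16 → fails

3 of 6 pairs satisfy the claim.

Answer: (1, 0), (2, 0), (3, 3)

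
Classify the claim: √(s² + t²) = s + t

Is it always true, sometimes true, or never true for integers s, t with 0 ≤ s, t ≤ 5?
It holds at (s, t) = (2, 0) (both sides equal 2), but fails at (s, t) = (4, 3) (LHS = 5, RHS = 7).

Answer: Sometimes true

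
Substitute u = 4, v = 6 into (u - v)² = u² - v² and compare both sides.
LHS = (4 - 6)² = 4
RHS = 4² - 6² = -20

LHS ≠ RHS, so the equation does not hold here.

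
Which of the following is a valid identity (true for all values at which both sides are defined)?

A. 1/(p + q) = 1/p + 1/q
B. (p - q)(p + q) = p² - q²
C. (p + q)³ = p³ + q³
A: fails at (3, 7) — LHS = 1/10, RHS = 10/21.
B: holds — e.g. at (3, 4), both sides equal -7.
C: fails at (3, 7) — LHS = 1000, RHS = 370.

Answer: B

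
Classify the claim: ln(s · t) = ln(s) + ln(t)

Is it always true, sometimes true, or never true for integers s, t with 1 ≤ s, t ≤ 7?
The identity holds for every pair in the range. For instance at (s, t) = (7, 5): both sides equal ln(35) ≈ 3.555.

Answer: Always true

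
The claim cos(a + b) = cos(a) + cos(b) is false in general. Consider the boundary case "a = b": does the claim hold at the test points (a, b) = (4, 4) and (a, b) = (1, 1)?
At (4, 4): LHS = cos(8) ≈ -0.1455 ≠ RHS = 2·cos(4) ≈ -1.307
At (1, 1): LHS = cos(2) ≈ -0.4161 ≠ RHS = 2·cos(1) ≈ 1.081

Answer: No, fails at both test points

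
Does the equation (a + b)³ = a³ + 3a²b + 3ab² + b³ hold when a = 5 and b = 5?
Holds

Substituting a = 5, b = 5:

LHS = (5 + 5)³ = 1000
RHS = 5³ + 3·5²·5 + 3·5·5² + 5³ = 1000

LHS = RHS, so the equation holds at this point.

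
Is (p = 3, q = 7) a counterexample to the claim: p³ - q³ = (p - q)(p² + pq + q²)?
No

Substituting p = 3, q = 7:
LHS = 3³ - 7³ = -316
RHS = (3 - 7)(3² + 3·7 + 7²) = -316

The sides agree, so this pair does not disprove the claim.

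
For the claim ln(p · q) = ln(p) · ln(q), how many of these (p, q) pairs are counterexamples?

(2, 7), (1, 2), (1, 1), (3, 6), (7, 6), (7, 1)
Testing each pair:
(2, 7): LHS = ln(14) ≈ 2.639, RHS = ln(2)·ln(7) ≈ 1.349 → counterexample
(1, 2): LHS = ln(2) ≈ 0.6931, RHS = 0 → counterexample
(1, 1): LHS = 0, RHS = 0 → satisfies claim
(3, 6): LHS = ln(18) ≈ 2.89, RHS = ln(3)·ln(6) ≈ 1.968 → counterexample
(7, 6): LHS = ln(42) ≈ 3.738, RHS = ln(6)·ln(7) ≈ 3.487 → counterexample
(7, 1): LHS = ln(7) ≈ 1.946, RHS = 0 → counterexample

That makes 5 counterexamples.

Answer: 5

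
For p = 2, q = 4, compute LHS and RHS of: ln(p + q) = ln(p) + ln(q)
LHS = ln(2 + 4) = ln(6) ≈ 1.792
RHS = ln(2) + ln(4) ≈ 2.079

LHS ≠ RHS (they differ by about 0.2877), so the equation does not hold here.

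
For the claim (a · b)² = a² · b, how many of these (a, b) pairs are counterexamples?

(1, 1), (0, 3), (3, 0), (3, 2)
1

Testing each pair:
(1, 1): LHS = 1, RHS = 1 → satisfies claim
(0, 3): LHS = 0, RHS = 0 → satisfies claim
(3, 0): LHS = 0, RHS = 0 → satisfies claim
(3, 2): LHS = 36, RHS = 18 → counterexample

That makes 1 counterexample.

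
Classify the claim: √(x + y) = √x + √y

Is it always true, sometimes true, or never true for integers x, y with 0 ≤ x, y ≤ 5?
Sometimes true

It holds at (x, y) = (3, 0) (both sides equal √(3) ≈ 1.732), but fails at (x, y) = (5, 1) (LHS = √(6) ≈ 2.449, RHS = 1 + √(5) ≈ 3.236).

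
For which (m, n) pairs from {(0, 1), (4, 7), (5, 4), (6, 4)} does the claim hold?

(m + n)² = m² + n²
Testing each pair:
(0, 1): LHS = 1, RHS = 1 → holds
(4, 7): LHS = 121, RHS = 65 → fails
(5, 4): LHS = 81, RHS = 41 → fails
(6, 4): LHS = 100, RHS = 52 → fails

1 of 4 pairs satisfies the claim.

Answer: (0, 1)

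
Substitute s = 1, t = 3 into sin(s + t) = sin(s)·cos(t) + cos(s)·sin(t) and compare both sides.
LHS = sin(1 + 3) = sin(4) ≈ -0.7568
RHS = sin(1)·cos(3) + cos(1)·sin(3) = sin(1)·cos(3) + sin(3)·cos(1) ≈ -0.7568

LHS = RHS: the two sides agree.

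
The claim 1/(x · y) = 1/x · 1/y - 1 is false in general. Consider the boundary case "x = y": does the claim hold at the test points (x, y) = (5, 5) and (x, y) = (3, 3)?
At (5, 5): LHS = 1/25 ≠ RHS = -24/25
At (3, 3): LHS = 1/9 ≠ RHS = -8/9

Answer: No, fails at both test points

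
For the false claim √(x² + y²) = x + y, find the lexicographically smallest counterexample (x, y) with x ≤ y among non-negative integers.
(x, y) = (1, 1)

At (0, 1): both sides equal 1, so it holds there.
At (0, 6): both sides equal 6, so it holds there.

Substituting (1, 1) into the claim:
LHS = √(1² + 1²) = √(2) ≈ 1.414
RHS = 1 + 1 = 2

Since LHS ≠ RHS, this pair disproves the claim, and no lexicographically smaller pair (x ≤ y, non-negative integers) does.

For instance (2, 5) is also a counterexample (LHS = √(29) ≈ 5.385, RHS = 7), but it's lexicographically larger.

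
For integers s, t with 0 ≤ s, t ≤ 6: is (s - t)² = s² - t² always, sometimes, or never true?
Sometimes true

It holds at (s, t) = (6, 6) (both sides equal 0), but fails at (s, t) = (0, 4) (LHS = 16, RHS = -16).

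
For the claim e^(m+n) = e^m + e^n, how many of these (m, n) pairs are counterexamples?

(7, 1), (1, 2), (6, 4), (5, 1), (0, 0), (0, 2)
Testing each pair:
(7, 1): LHS = e^8 ≈ 2981, RHS = e + e^7 ≈ 1099 → counterexample
(1, 2): LHS = e^3 ≈ 20.09, RHS = e + e^2 ≈ 10.11 → counterexample
(6, 4): LHS = e^10 ≈ 22026.5, RHS = e^4 + e^6 ≈ 458 → counterexample
(5, 1): LHS = e^6 ≈ 403.4, RHS = e + e^5 ≈ 151.1 → counterexample
(0, 0): LHS = 1, RHS = 2 → counterexample
(0, 2): LHS = e^2 ≈ 7.389, RHS = 1 + e^2 ≈ 8.389 → counterexample

That makes 6 counterexamples.

Answer: 6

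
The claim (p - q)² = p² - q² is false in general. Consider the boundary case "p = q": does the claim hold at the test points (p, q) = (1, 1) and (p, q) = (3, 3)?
At (1, 1): LHS = 0, RHS = 0 → equal
At (3, 3): LHS = 0, RHS = 0 → equal

So the claim does hold at both of these boundary points, even though it is not an identity.

Answer: Yes, holds at both test points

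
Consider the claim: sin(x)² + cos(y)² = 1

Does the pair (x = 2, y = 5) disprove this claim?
Yes

Substituting x = 2, y = 5:
LHS = sin(2)² + cos(5)² ≈ 0.9073
RHS = 1

Since LHS ≠ RHS, this pair disproves the claim.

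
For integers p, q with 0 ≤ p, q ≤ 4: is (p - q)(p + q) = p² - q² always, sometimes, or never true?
The identity holds for every pair in the range. For instance at (p, q) = (1, 3): both sides equal -8.

Answer: Always true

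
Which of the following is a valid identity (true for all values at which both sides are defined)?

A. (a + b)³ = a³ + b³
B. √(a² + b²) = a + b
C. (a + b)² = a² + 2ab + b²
C

A: fails at (4, 4) — LHS = 512, RHS = 128.
B: fails at (1, 5) — LHS = √(26) ≈ 5.099, RHS = 6.
C: holds — e.g. at (1, 1), both sides equal 4.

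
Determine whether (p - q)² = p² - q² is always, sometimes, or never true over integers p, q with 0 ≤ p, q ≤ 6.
It holds at (p, q) = (5, 5) (both sides equal 0), but fails at (p, q) = (4, 6) (LHS = 4, RHS = -20).

Answer: Sometimes true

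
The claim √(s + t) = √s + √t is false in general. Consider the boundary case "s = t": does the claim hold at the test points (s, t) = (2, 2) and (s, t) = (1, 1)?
No, fails at both test points

At (2, 2): LHS = 2 ≠ RHS = 2·√(2) ≈ 2.828
At (1, 1): LHS = √(2) ≈ 1.414 ≠ RHS = 2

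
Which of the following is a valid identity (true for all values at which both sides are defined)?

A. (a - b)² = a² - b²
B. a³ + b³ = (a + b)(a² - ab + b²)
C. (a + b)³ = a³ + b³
B

A: fails at (3, 7) — LHS = 16, RHS = -40.
B: holds — e.g. at (3, 3), both sides equal 54.
C: fails at (2, 7) — LHS = 729, RHS = 351.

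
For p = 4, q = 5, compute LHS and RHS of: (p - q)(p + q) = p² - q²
LHS = (4 - 5)(4 + 5) = -9
RHS = 4² - 5² = -9

LHS = RHS: the two sides agree.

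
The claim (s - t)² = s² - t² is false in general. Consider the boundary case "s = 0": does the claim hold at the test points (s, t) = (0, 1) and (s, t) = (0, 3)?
No, fails at both test points

At (0, 1): LHS = 1 ≠ RHS = -1
At (0, 3): LHS = 9 ≠ RHS = -9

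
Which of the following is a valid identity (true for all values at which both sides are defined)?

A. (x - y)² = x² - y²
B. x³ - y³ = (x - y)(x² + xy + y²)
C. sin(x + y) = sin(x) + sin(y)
B

A: fails at (0, 1) — LHS = 1, RHS = -1.
B: holds — e.g. at (5, 8), both sides equal -387.
C: fails at (5, 5) — LHS = sin(10) ≈ -0.544, RHS = 2·sin(5) ≈ -1.918.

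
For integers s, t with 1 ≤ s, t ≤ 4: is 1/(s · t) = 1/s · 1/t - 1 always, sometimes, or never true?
Never true

The claim fails for every pair in the range. For instance at (s, t) = (4, 4): LHS = 1/16, RHS = -15/16.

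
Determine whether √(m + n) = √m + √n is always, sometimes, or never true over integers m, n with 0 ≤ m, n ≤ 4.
It holds at (m, n) = (0, 2) (both sides equal √(2) ≈ 1.414), but fails at (m, n) = (4, 4) (LHS = 2·√(2) ≈ 2.828, RHS = 4).

Answer: Sometimes true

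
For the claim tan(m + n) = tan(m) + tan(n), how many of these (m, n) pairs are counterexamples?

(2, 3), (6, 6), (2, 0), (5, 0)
2

Testing each pair:
(2, 3): LHS = tan(5) ≈ -3.381, RHS = tan(2) + tan(3) ≈ -2.328 → counterexample
(6, 6): LHS = tan(12) ≈ -0.6359, RHS = 2·tan(6) ≈ -0.582 → counterexample
(2, 0): LHS = tan(2) ≈ -2.185, RHS = tan(2) ≈ -2.185 → satisfies claim
(5, 0): LHS = tan(5) ≈ -3.381, RHS = tan(5) ≈ -3.381 → satisfies claim

That makes 2 counterexamples.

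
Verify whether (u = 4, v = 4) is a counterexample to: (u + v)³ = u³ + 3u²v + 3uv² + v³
Substituting u = 4, v = 4:
LHS = (4 + 4)³ = 512
RHS = 4³ + 3·4²·4 + 3·4·4² + 4³ = 512

The sides agree, so this pair does not disprove the claim.

Answer: No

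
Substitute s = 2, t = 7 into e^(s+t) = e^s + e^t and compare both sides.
LHS = e^(2+7) = e^9 ≈ 8103
RHS = e^2 + e^7 ≈ 1104

LHS ≠ RHS (they differ by about 6999), so the equation does not hold here.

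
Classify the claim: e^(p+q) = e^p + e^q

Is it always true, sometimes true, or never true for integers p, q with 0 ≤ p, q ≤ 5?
The claim fails for every pair in the range. For instance at (p, q) = (1, 2): LHS = e^3 ≈ 20.09, RHS = e + e^2 ≈ 10.11.

Answer: Never true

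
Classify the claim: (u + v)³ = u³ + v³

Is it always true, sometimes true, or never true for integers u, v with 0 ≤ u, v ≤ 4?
Sometimes true

It holds at (u, v) = (0, 1) (both sides equal 1), but fails at (u, v) = (1, 1) (LHS = 8, RHS = 2).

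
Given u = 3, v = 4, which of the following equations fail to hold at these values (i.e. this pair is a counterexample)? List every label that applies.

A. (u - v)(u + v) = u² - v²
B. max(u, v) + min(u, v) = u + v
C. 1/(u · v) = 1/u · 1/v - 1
C

Evaluating each claim at the given values:
A. LHS = -7, RHS = -7 → holds here (LHS = RHS)
B. LHS = 7, RHS = 7 → holds here (LHS = RHS)
C. LHS = 1/12, RHS = -11/12 → fails here (LHS ≠ RHS)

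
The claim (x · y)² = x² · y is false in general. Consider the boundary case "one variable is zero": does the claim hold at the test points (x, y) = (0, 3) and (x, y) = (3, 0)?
Yes, holds at both test points

At (0, 3): LHS = 0, RHS = 0 → equal
At (3, 0): LHS = 0, RHS = 0 → equal

So the claim does hold at both of these boundary points, even though it is not an identity.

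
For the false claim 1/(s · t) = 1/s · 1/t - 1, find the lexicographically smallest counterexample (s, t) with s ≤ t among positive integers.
(s, t) = (1, 1)

Substituting (1, 1) into the claim:
LHS = 1/(1 · 1) = 1
RHS = 1/1 · 1/1 - 1 = 0

Since LHS ≠ RHS, this pair disproves the claim, and no lexicographically smaller pair (s ≤ t, positive integers) does.

For instance (1, 8) is also a counterexample (LHS = 1/8, RHS = -7/8), but it's lexicographically larger.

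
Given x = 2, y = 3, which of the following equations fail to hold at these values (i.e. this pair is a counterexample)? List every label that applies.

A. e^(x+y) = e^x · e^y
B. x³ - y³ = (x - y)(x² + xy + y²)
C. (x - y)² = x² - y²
C

Evaluating each claim at the given values:
A. LHS = e^5 ≈ 148.4, RHS = e^5 ≈ 148.4 → holds here (LHS = RHS)
B. LHS = -19, RHS = -19 → holds here (LHS = RHS)
C. LHS = 1, RHS = -5 → fails here (LHS ≠ RHS)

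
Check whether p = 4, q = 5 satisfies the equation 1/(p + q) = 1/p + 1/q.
Fails

Substituting p = 4, q = 5:

LHS = 1/(4 + 5) = 1/9
RHS = 1/4 + 1/5 = 9/20

LHS ≠ RHS, so the equation does not hold at this point.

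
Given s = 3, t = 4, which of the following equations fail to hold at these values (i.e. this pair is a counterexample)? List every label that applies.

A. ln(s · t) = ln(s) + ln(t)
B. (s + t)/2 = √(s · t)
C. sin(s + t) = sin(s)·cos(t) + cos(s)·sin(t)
Evaluating each claim at the given values:
A. LHS = ln(12) ≈ 2.485, RHS = ln(3) + ln(4) ≈ 2.485 → holds here (LHS = RHS)
B. LHS = 7/2, RHS = 2·√(3) ≈ 3.464 → fails here (LHS ≠ RHS)
C. LHS = sin(7) ≈ 0.657, RHS = sin(3)·cos(4) + sin(4)·cos(3) ≈ 0.657 → holds here (LHS = RHS)

Answer: B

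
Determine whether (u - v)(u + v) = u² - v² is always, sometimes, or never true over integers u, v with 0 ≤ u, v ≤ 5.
The identity holds for every pair in the range. For instance at (u, v) = (5, 0): both sides equal 25.

Answer: Always true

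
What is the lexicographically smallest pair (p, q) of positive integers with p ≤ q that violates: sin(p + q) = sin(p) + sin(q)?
Substituting (1, 1) into the claim:
LHS = sin(1 + 1) = sin(2) ≈ 0.9093
RHS = sin(1) + sin(1) = 2·sin(1) ≈ 1.683

Since LHS ≠ RHS, this pair disproves the claim, and no lexicographically smaller pair (p ≤ q, positive integers) does.

For instance (4, 4) is also a counterexample (LHS = sin(8) ≈ 0.9894, RHS = 2·sin(4) ≈ -1.514), but it's lexicographically larger.

Answer: (p, q) = (1, 1)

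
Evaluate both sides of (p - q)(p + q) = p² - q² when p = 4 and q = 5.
LHS = (4 - 5)(4 + 5) = -9
RHS = 4² - 5² = -9

LHS = RHS: the two sides agree.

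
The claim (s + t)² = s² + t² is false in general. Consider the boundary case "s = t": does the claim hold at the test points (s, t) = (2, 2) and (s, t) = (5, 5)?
No, fails at both test points

At (2, 2): LHS = 16 ≠ RHS = 8
At (5, 5): LHS = 100 ≠ RHS = 50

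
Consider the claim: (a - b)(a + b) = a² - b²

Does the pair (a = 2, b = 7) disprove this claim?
Substituting a = 2, b = 7:
LHS = (2 - 7)(2 + 7) = -45
RHS = 2² - 7² = -45

The sides agree, so this pair does not disprove the claim.

Answer: No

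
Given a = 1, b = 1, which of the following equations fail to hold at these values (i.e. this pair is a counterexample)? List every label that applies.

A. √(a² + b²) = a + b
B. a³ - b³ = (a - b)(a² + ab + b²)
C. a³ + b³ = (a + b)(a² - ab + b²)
Evaluating each claim at the given values:
A. LHS = √(2) ≈ 1.414, RHS = 2 → fails here (LHS ≠ RHS)
B. LHS = 0, RHS = 0 → holds here (LHS = RHS)
C. LHS = 2, RHS = 2 → holds here (LHS = RHS)

Answer: A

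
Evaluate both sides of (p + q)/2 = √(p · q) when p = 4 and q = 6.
LHS = (4 + 6)/2 = 5
RHS = √(4 · 6) = 2·√(6) ≈ 4.899

LHS ≠ RHS (they differ by about 0.101), so the equation does not hold here.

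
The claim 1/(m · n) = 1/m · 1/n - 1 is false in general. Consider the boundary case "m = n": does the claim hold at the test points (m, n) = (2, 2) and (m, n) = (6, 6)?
At (2, 2): LHS = 1/4 ≠ RHS = -3/4
At (6, 6): LHS = 1/36 ≠ RHS = -35/36

Answer: No, fails at both test points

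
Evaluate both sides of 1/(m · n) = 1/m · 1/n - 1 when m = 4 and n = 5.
LHS = 1/(4 · 5) = 1/20
RHS = 1/4 · 1/5 - 1 = -19/20

LHS ≠ RHS, so the equation does not hold here.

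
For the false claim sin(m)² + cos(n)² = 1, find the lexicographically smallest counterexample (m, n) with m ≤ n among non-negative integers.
(m, n) = (0, 1)

At (0, 0): both sides equal 1, so it holds there.

Substituting (0, 1) into the claim:
LHS = sin(0)² + cos(1)² = cos(1)² ≈ 0.2919
RHS = 1

Since LHS ≠ RHS, this pair disproves the claim, and no lexicographically smaller pair (m ≤ n, non-negative integers) does.

For instance (1, 5) is also a counterexample (LHS = cos(5)² + sin(1)² ≈ 0.7885, RHS = 1), but it's lexicographically larger.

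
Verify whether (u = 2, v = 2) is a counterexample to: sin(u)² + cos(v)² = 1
Substituting u = 2, v = 2:
LHS = sin(2)² + cos(2)² = 1
RHS = 1

The sides agree, so this pair does not disprove the claim.

Answer: No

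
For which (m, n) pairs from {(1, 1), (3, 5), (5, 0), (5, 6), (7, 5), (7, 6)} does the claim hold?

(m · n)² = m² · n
Testing each pair:
(1, 1): LHS = 1, RHS = 1 → holds
(3, 5): LHS = 225, RHS = 45 → fails
(5, 0): LHS = 0, RHS = 0 → holds
(5, 6): LHS = 900, RHS = 150 → fails
(7, 5): LHS = 1225, RHS = 245 → fails
(7, 6): LHS = 1764, RHS = 294 → fails

2 of 6 pairs satisfy the claim.

Answer: (1, 1), (5, 0)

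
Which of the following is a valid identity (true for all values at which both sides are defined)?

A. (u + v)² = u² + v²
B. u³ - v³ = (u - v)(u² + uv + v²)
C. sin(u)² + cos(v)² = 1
B

A: fails at (1, 2) — LHS = 9, RHS = 5.
B: holds — e.g. at (2, 4), both sides equal -56.
C: fails at (2, 4) — LHS = cos(4)² + sin(2)² ≈ 1.254, RHS = 1.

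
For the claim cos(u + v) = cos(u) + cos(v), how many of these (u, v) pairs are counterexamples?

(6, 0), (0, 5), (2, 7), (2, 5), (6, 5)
Testing each pair:
(6, 0): LHS = cos(6) ≈ 0.9602, RHS = cos(6) + 1 ≈ 1.96 → counterexample
(0, 5): LHS = cos(5) ≈ 0.2837, RHS = cos(5) + 1 ≈ 1.284 → counterexample
(2, 7): LHS = cos(9) ≈ -0.9111, RHS = cos(2) + cos(7) ≈ 0.3378 → counterexample
(2, 5): LHS = cos(7) ≈ 0.7539, RHS = cos(2) + cos(5) ≈ -0.1325 → counterexample
(6, 5): LHS = cos(11) ≈ 0.004426, RHS = cos(5) + cos(6) ≈ 1.244 → counterexample

That makes 5 counterexamples.

Answer: 5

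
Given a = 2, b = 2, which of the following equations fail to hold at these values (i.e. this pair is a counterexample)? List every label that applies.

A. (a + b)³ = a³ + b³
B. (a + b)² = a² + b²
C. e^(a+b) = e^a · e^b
Evaluating each claim at the given values:
A. LHS = 64, RHS = 16 → fails here (LHS ≠ RHS)
B. LHS = 16, RHS = 8 → fails here (LHS ≠ RHS)
C. LHS = e^4 ≈ 54.6, RHS = e^4 ≈ 54.6 → holds here (LHS = RHS)

Answer: A, B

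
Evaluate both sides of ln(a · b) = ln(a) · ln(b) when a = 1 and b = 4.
LHS = ln(1 · 4) = ln(4) ≈ 1.386
RHS = ln(1) · ln(4) = 0

LHS ≠ RHS (they differ by about 1.386), so the equation does not hold here.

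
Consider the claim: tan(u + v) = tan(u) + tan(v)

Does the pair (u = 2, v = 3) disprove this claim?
Substituting u = 2, v = 3:
LHS = tan(2 + 3) = tan(5) ≈ -3.381
RHS = tan(2) + tan(3) ≈ -2.328

Since LHS ≠ RHS, this pair disproves the claim.

Answer: Yes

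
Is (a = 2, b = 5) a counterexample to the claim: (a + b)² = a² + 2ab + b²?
No

Substituting a = 2, b = 5:
LHS = (2 + 5)² = 49
RHS = 2² + 2·2·5 + 5² = 49

The sides agree, so this pair does not disprove the claim.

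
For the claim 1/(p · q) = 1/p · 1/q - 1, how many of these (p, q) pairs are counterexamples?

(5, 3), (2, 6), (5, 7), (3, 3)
4

Testing each pair:
(5, 3): LHS = 1/15, RHS = -14/15 → counterexample
(2, 6): LHS = 1/12, RHS = -11/12 → counterexample
(5, 7): LHS = 1/35, RHS = -34/35 → counterexample
(3, 3): LHS = 1/9, RHS = -8/9 → counterexample

That makes 4 counterexamples.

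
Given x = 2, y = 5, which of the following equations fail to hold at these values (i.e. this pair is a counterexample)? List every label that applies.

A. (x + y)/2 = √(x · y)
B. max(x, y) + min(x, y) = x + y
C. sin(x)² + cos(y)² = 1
A, C

Evaluating each claim at the given values:
A. LHS = 7/2, RHS = √(10) ≈ 3.162 → fails here (LHS ≠ RHS)
B. LHS = 7, RHS = 7 → holds here (LHS = RHS)
C. LHS = cos(5)² + sin(2)² ≈ 0.9073, RHS = 1 → fails here (LHS ≠ RHS)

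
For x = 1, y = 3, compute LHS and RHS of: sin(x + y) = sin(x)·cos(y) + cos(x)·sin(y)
LHS = sin(1 + 3) = sin(4) ≈ -0.7568
RHS = sin(1)·cos(3) + cos(1)·sin(3) = sin(1)·cos(3) + sin(3)·cos(1) ≈ -0.7568

LHS = RHS: the two sides agree.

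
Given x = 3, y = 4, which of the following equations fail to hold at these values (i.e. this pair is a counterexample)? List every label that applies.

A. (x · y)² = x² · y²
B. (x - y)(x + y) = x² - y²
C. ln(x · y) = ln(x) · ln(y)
C

Evaluating each claim at the given values:
A. LHS = 144, RHS = 144 → holds here (LHS = RHS)
B. LHS = -7, RHS = -7 → holds here (LHS = RHS)
C. LHS = ln(12) ≈ 2.485, RHS = ln(3)·ln(4) ≈ 1.523 → fails here (LHS ≠ RHS)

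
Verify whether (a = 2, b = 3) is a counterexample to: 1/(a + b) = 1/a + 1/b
Substituting a = 2, b = 3:
LHS = 1/(2 + 3) = 1/5
RHS = 1/2 + 1/3 = 5/6

Since LHS ≠ RHS, this pair disproves the claim.

Answer: Yes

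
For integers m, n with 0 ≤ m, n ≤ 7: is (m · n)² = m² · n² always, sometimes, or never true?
Always true

The identity holds for every pair in the range. For instance at (m, n) = (3, 2): both sides equal 36.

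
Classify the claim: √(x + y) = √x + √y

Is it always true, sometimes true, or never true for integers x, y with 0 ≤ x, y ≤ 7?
Sometimes true

It holds at (x, y) = (0, 6) (both sides equal √(6) ≈ 2.449), but fails at (x, y) = (2, 3) (LHS = √(5) ≈ 2.236, RHS = √(2) + √(3) ≈ 3.146).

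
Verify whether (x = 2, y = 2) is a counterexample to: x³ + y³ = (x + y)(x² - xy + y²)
Substituting x = 2, y = 2:
LHS = 2³ + 2³ = 16
RHS = (2 + 2)(2² - 2·2 + 2²) = 16

The sides agree, so this pair does not disprove the claim.

Answer: No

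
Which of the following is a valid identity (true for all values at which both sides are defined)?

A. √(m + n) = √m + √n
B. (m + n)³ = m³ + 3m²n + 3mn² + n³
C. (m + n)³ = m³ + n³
A: fails at (5, 5) — LHS = √(10) ≈ 3.162, RHS = 2·√(5) ≈ 4.472.
B: holds — e.g. at (1, 1), both sides equal 8.
C: fails at (3, 4) — LHS = 343, RHS = 91.

Answer: B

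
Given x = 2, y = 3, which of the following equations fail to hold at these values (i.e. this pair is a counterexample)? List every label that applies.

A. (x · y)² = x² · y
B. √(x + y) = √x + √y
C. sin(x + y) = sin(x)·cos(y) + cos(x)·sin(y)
Evaluating each claim at the given values:
A. LHS = 36, RHS = 12 → fails here (LHS ≠ RHS)
B. LHS = √(5) ≈ 2.236, RHS = √(2) + √(3) ≈ 3.146 → fails here (LHS ≠ RHS)
C. LHS = sin(5) ≈ -0.9589, RHS = sin(2)·cos(3) + sin(3)·cos(2) ≈ -0.9589 → holds here (LHS = RHS)

Answer: A, B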